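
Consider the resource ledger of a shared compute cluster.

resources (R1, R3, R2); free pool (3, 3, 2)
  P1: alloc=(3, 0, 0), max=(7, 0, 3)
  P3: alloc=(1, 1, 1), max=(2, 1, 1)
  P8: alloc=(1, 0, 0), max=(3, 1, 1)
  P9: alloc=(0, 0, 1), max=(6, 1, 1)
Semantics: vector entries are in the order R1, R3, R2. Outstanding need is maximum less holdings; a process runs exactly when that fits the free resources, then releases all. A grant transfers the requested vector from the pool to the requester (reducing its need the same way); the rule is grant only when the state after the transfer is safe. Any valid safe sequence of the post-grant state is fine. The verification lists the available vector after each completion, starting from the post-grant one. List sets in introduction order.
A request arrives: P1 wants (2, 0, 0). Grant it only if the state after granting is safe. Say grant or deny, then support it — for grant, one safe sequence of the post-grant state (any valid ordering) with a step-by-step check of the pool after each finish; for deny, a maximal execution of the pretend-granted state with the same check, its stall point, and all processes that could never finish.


GRANT — the state after the grant stays safe, e.g. via P3, P1, P9, P8.
Key observation: with (1, 3, 2) left after the transfer, P3 can run at once — the state stays safe.
Verifying the post-grant state step by step:
  pool = (1, 3, 2)
  P3 needs (1, 0, 0) <= (1, 3, 2) -> finishes; pool += (1, 1, 1) = (2, 4, 3)
  P1 needs (2, 0, 3) <= (2, 4, 3) -> finishes; pool += (5, 0, 0) = (7, 4, 3)
  P9 needs (6, 1, 0) <= (7, 4, 3) -> finishes; pool += (0, 0, 1) = (7, 4, 4)
  P8 needs (2, 1, 1) <= (7, 4, 4) -> finishes; pool += (1, 0, 0) = (8, 4, 4)


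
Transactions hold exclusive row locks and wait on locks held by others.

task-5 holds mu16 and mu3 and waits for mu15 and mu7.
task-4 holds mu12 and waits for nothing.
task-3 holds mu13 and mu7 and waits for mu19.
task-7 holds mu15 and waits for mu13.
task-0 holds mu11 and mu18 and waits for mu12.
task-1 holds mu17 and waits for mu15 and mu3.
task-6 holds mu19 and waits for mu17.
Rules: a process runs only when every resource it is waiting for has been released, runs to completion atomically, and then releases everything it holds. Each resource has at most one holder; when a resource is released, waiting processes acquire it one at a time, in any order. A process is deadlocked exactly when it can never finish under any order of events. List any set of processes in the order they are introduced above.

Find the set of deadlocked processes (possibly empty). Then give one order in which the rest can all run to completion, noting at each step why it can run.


Deadlocked: task-5, task-3, task-7, task-1 and task-6.
Key observation: the loop task-5 -> task-3 -> task-6 -> task-1 -> task-5 blocks itself forever; task-7 is caught in further circular waits.
One completion order for the rest: task-4, task-0.
Verifying each step:
  task-4: no waits; runs immediately, freeing mu12
  task-0: everything it awaited (mu12) is free; runs, freeing mu11 and mu18


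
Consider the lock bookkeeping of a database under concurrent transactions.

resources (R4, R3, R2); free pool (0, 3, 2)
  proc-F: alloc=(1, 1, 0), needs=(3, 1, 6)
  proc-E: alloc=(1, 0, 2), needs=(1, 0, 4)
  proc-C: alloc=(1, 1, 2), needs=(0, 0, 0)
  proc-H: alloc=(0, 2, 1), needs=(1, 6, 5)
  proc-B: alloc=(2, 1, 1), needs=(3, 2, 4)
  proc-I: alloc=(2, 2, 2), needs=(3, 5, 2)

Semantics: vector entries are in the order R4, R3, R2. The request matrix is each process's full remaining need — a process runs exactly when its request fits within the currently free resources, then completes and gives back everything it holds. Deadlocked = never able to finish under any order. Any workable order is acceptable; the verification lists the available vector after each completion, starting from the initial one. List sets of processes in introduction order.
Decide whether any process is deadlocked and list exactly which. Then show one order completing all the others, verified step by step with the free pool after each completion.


Deadlocked set: proc-F, proc-H, proc-B and proc-I.
Key observation: after proc-C, proc-E the pool peaks at (2, 4, 6), and each blocked process is short somewhere: proc-F on R4; proc-H on R3; proc-B on R4; proc-I on R4, R3.
One completion order for the rest: proc-C, proc-E. Check, step by step:
  pool = (0, 3, 2)
  run proc-C (needs (0, 0, 0), free (0, 3, 2)); after release of (1, 1, 2) the pool is (1, 4, 4)
  run proc-E (needs (1, 0, 4), free (1, 4, 4)); after release of (1, 0, 2) the pool is (2, 4, 6)
The blocked processes can never fit:
  proc-F still needs (3, 1, 6) but only (2, 4, 6) is free — short on R4
  proc-H still needs (1, 6, 5) but only (2, 4, 6) is free — short on R3
  proc-B still needs (3, 2, 4) but only (2, 4, 6) is free — short on R4
  proc-I still needs (3, 5, 2) but only (2, 4, 6) is free — short on R4 and R3


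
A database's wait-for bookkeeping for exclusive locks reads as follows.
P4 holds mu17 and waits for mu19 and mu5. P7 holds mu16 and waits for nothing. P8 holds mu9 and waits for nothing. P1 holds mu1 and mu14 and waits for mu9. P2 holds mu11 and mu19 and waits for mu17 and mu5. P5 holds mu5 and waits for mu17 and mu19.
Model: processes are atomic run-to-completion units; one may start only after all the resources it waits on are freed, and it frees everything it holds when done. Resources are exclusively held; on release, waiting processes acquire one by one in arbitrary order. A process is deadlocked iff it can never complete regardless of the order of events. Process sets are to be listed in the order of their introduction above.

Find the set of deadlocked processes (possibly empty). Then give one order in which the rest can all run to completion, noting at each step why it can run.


The deadlocked set is P4, P2 and P5.
Key observation: the loop P4 -> P2 -> P4 blocks itself forever; P5 is caught in further circular waits.
One completion order for the rest: P8, P7, P1.
Step-by-step check:
  P8: no waits; runs immediately, freeing mu9
  P7: no waits; runs immediately, freeing mu16
  P1 waits on mu9 — all released -> runs and releases mu1 and mu14


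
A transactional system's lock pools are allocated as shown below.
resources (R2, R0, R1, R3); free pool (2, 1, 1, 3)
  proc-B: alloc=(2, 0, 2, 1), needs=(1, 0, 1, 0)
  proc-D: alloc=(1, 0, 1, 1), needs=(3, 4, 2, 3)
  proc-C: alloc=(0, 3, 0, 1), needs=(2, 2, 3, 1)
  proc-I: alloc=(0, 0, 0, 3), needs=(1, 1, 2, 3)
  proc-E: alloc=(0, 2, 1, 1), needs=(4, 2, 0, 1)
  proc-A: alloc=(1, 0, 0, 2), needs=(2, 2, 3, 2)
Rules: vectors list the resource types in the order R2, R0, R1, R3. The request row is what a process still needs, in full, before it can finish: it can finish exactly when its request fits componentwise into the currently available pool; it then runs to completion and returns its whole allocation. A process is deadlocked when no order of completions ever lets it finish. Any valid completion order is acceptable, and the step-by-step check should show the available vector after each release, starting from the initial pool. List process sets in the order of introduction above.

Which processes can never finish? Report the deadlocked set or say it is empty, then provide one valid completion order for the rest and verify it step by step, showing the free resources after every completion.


The deadlocked set is proc-D, proc-C, proc-E and proc-A.
Key observation: after proc-B, proc-I complete, (4, 1, 3, 7) is the best the pool ever gets, yet each leftover process wants more R0.
A valid finishing order for the others: proc-B, proc-I. Walking it through:
  pool = (2, 1, 1, 3)
  proc-B: need (1, 0, 1, 0) fits (2, 1, 1, 3); releases (2, 0, 2, 1), pool now (4, 1, 3, 4)
  proc-I: need (1, 1, 2, 3) fits (4, 1, 3, 4); releases (0, 0, 0, 3), pool now (4, 1, 3, 7)
The blocked processes can never fit:
  proc-D still needs (3, 4, 2, 3) but only (4, 1, 3, 7) is free — short on R0
  proc-C still needs (2, 2, 3, 1) but only (4, 1, 3, 7) is free — short on R0
  proc-E still needs (4, 2, 0, 1) but only (4, 1, 3, 7) is free — short on R0
  proc-A still needs (2, 2, 3, 2) but only (4, 1, 3, 7) is free — short on R0


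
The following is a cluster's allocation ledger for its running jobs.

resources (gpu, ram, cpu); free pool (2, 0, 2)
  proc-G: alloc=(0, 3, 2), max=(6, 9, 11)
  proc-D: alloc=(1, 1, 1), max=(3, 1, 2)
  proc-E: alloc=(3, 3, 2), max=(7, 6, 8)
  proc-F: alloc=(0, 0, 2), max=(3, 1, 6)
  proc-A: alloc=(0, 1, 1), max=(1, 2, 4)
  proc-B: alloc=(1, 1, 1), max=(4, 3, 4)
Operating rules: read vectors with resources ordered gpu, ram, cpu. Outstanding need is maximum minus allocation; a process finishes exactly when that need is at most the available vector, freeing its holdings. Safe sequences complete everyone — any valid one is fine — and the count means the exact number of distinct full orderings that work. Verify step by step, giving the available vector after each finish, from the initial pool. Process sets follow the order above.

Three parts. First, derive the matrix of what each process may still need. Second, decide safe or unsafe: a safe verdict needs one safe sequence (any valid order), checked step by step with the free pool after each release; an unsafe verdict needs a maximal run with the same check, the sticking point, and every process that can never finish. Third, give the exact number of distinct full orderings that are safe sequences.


(1) Outstanding need per process (order gpu, ram, cpu):
  proc-G: (6, 6, 9)
  proc-D: (2, 0, 1)
  proc-E: (4, 3, 6)
  proc-F: (3, 1, 4)
  proc-A: (1, 1, 3)
  proc-B: (3, 2, 3)
(2) SAFE, for example via the order proc-D, proc-A, proc-B, proc-F, proc-E, proc-G.
Key observation: reading the order forward, proc-D is the first process whose need (2, 0, 1) meets the free pool (2, 0, 2) exactly on a resource it requests.
Verifying each step:
  pool = (2, 0, 2)
  proc-D: need (2, 0, 1) fits (2, 0, 2); releases (1, 1, 1), pool now (3, 1, 3)
  proc-A: need (1, 1, 3) fits (3, 1, 3); releases (0, 1, 1), pool now (3, 2, 4)
  proc-B: need (3, 2, 3) fits (3, 2, 4); releases (1, 1, 1), pool now (4, 3, 5)
  proc-F: need (3, 1, 4) fits (4, 3, 5); releases (0, 0, 2), pool now (4, 3, 7)
  proc-E: need (4, 3, 6) fits (4, 3, 7); releases (3, 3, 2), pool now (7, 6, 9)
  proc-G: need (6, 6, 9) fits (7, 6, 9); releases (0, 3, 2), pool now (7, 9, 11)
(3) Precisely 2 of the possible complete orderings are safe sequences.


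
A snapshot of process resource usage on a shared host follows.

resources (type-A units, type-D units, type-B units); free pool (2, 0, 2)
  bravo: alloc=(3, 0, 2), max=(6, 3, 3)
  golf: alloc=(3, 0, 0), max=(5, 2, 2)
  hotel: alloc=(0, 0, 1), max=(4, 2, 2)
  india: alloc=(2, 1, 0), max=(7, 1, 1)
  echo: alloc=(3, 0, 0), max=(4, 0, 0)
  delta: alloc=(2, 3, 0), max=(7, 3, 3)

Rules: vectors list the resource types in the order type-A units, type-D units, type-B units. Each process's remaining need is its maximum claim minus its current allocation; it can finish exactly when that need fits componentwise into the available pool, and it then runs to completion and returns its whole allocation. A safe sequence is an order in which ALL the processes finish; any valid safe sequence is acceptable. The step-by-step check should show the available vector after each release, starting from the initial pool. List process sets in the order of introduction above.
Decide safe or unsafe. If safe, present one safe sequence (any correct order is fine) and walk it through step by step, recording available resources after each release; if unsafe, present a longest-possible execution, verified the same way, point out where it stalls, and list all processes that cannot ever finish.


UNSAFE.
Key observation: after echo, india the pool peaks at (7, 1, 2), and each blocked process is short somewhere: bravo on type-D units; golf on type-D units; hotel on type-D units; delta on type-B units.
The run echo, india cannot be extended any further. Walking it through:
  pool = (2, 0, 2)
  echo: need (1, 0, 0) fits (2, 0, 2); releases (3, 0, 0), pool now (5, 0, 2)
  india: need (5, 0, 1) fits (5, 0, 2); releases (2, 1, 0), pool now (7, 1, 2)
  bravo still needs (3, 3, 1) but only (7, 1, 2) is free — short on type-D units
  golf still needs (2, 2, 2) but only (7, 1, 2) is free — short on type-D units
  hotel still needs (4, 2, 1) but only (7, 1, 2) is free — short on type-D units
  delta still needs (5, 0, 3) but only (7, 1, 2) is free — short on type-B units
Never able to finish: bravo, golf, hotel and delta.


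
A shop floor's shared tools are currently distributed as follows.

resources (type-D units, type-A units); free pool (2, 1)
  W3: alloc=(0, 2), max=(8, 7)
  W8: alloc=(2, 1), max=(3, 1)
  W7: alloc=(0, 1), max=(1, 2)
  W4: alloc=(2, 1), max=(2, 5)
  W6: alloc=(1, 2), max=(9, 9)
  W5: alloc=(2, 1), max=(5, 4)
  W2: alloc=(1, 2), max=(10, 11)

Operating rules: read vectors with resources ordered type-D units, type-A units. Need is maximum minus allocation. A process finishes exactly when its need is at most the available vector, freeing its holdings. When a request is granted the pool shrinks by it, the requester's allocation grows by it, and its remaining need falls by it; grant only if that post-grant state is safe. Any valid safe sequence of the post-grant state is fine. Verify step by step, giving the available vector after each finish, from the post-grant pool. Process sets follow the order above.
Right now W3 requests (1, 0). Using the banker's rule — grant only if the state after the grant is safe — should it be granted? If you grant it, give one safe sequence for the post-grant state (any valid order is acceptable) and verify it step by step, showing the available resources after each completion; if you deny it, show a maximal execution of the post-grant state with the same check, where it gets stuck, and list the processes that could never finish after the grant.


GRANT. The post-grant state is safe; one safe sequence: W7, W8, W5, W4, W3, W6, W2.
Key observation: after the grant the pool drops to (1, 1), which still lets W7 finish first and unwind the rest.
Verifying the post-grant state step by step:
  pool = (1, 1)
  W7: need (1, 1) fits (1, 1); releases (0, 1), pool now (1, 2)
  W8: need (1, 0) fits (1, 2); releases (2, 1), pool now (3, 3)
  W5: need (3, 3) fits (3, 3); releases (2, 1), pool now (5, 4)
  W4: need (0, 4) fits (5, 4); releases (2, 1), pool now (7, 5)
  W3: need (7, 5) fits (7, 5); releases (1, 2), pool now (8, 7)
  W6: need (8, 7) fits (8, 7); releases (1, 2), pool now (9, 9)
  W2: need (9, 9) fits (9, 9); releases (1, 2), pool now (10, 11)


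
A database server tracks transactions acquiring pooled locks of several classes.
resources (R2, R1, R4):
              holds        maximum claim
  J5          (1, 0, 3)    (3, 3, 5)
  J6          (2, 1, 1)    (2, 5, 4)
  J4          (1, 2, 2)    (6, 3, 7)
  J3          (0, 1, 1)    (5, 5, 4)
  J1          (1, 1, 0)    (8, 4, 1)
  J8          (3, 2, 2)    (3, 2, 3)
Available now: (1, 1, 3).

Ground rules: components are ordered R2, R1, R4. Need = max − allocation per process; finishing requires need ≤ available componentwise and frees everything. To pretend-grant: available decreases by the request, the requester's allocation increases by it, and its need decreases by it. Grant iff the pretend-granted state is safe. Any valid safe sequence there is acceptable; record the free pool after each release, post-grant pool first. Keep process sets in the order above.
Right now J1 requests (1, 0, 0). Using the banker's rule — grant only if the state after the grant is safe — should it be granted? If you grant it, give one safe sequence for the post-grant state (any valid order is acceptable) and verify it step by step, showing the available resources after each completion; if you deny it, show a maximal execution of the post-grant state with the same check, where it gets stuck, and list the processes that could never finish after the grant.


DENY. Granting would leave the state unsafe.
Key observation: after J8, J5 the pool peaks at (4, 3, 8), and each blocked process is short somewhere: J6 on R1; J4 on R2; J3 on R2, R1; J1 on R2.
Pretend the grant happened; the run J8, J5 goes as far as possible. Step-by-step check:
  pool = (0, 1, 3)
  J8: need (0, 0, 1) fits (0, 1, 3); releases (3, 2, 2), pool now (3, 3, 5)
  J5: need (2, 3, 2) fits (3, 3, 5); releases (1, 0, 3), pool now (4, 3, 8)
  blocked: J6 wants (0, 4, 3), pool (4, 3, 8) — not enough R1
  blocked: J4 wants (5, 1, 5), pool (4, 3, 8) — not enough R2
  blocked: J3 wants (5, 4, 3), pool (4, 3, 8) — not enough R2 and R1
  blocked: J1 wants (6, 3, 1), pool (4, 3, 8) — not enough R2
Processes that could never finish after the grant: J6, J4, J3 and J1.


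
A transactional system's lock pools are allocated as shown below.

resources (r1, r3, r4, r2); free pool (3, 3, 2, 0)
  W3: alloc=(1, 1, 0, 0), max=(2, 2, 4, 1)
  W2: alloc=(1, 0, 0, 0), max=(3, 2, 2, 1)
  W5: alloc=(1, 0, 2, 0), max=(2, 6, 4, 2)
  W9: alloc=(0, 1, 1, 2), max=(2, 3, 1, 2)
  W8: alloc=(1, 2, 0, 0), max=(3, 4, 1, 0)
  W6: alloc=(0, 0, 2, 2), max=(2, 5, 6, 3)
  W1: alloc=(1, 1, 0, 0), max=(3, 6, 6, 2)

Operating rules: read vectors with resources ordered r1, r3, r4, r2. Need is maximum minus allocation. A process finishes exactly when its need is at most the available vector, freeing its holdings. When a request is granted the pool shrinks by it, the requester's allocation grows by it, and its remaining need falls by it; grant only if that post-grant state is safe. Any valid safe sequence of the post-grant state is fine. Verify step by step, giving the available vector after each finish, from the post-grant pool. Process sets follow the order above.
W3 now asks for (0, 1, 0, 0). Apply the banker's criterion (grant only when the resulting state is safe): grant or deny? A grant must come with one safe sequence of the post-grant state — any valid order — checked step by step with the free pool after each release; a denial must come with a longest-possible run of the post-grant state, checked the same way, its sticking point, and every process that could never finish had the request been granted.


DENY: after the grant no complete ordering would exist.
Key observation: after W9, W8, W2 the pool peaks at (5, 5, 3, 2), and each blocked process is short somewhere: W3 on r4; W5 on r3; W6 on r4; W1 on r4.
Pretend the grant happened; the run W9, W8, W2 goes as far as possible. Walking it through:
  pool = (3, 2, 2, 0)
  W9 needs (2, 2, 0, 0) <= (3, 2, 2, 0) -> finishes; pool += (0, 1, 1, 2) = (3, 3, 3, 2)
  W8 needs (2, 2, 1, 0) <= (3, 3, 3, 2) -> finishes; pool += (1, 2, 0, 0) = (4, 5, 3, 2)
  W2 needs (2, 2, 2, 1) <= (4, 5, 3, 2) -> finishes; pool += (1, 0, 0, 0) = (5, 5, 3, 2)
  W3 cannot run: need (1, 0, 4, 1) vs free (5, 5, 3, 2) (insufficient r4)
  W5 cannot run: need (1, 6, 2, 2) vs free (5, 5, 3, 2) (insufficient r3)
  W6 cannot run: need (2, 5, 4, 1) vs free (5, 5, 3, 2) (insufficient r4)
  W1 cannot run: need (2, 5, 6, 2) vs free (5, 5, 3, 2) (insufficient r4)
Processes that could never finish after the grant: W3, W5, W6 and W1.


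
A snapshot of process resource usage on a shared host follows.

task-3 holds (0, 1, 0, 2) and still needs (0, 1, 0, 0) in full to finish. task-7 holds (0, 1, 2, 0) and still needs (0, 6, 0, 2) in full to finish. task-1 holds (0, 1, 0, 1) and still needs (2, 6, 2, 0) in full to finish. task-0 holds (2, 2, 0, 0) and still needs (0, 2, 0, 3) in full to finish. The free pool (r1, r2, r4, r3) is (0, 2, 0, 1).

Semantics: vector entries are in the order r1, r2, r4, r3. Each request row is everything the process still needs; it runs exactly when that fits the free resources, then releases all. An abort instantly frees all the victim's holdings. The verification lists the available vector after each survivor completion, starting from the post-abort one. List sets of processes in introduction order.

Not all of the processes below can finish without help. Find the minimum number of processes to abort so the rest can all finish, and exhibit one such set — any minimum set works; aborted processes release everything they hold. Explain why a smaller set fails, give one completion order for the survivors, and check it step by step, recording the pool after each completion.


The answer: abort task-7.
Key observation: task-1 was stuck for good until task-7 gave back (0, 1, 2, 0); in the order shown it finishes at step 3.
Minimality: the empty abort set fails — the state is deadlocked as it stands.
Survivors finish in the order: task-3, task-0, task-1. Verifying each step (pool after the aborts first):
  pool = (0, 3, 2, 1)
  task-3: need (0, 1, 0, 0) fits (0, 3, 2, 1); releases (0, 1, 0, 2), pool now (0, 4, 2, 3)
  task-0: need (0, 2, 0, 3) fits (0, 4, 2, 3); releases (2, 2, 0, 0), pool now (2, 6, 2, 3)
  task-1: need (2, 6, 2, 0) fits (2, 6, 2, 3); releases (0, 1, 0, 1), pool now (2, 7, 2, 4)


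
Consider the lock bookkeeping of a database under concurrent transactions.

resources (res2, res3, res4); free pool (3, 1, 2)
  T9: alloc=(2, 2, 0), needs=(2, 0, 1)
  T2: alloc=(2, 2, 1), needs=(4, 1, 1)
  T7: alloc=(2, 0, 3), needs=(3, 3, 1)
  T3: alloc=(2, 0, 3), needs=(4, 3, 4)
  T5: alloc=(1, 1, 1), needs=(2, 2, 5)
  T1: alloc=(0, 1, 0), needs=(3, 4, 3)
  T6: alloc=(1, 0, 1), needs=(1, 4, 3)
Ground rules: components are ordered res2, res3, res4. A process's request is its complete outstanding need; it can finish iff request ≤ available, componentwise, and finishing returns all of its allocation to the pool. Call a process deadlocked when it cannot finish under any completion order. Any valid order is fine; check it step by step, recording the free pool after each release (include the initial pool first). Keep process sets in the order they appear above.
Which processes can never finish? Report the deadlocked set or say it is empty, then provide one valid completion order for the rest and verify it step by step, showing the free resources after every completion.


The deadlocked set is empty.
Key observation: beginning at T9, releases accumulate fast enough that every process eventually fits.
One completion order for the rest: T9, T7, T5, T2, T3, T1, T6. Walking it through:
  pool = (3, 1, 2)
  T9: need (2, 0, 1) fits (3, 1, 2); releases (2, 2, 0), pool now (5, 3, 2)
  T7: need (3, 3, 1) fits (5, 3, 2); releases (2, 0, 3), pool now (7, 3, 5)
  T5: need (2, 2, 5) fits (7, 3, 5); releases (1, 1, 1), pool now (8, 4, 6)
  T2: need (4, 1, 1) fits (8, 4, 6); releases (2, 2, 1), pool now (10, 6, 7)
  T3: need (4, 3, 4) fits (10, 6, 7); releases (2, 0, 3), pool now (12, 6, 10)
  T1: need (3, 4, 3) fits (12, 6, 10); releases (0, 1, 0), pool now (12, 7, 10)
  T6: need (1, 4, 3) fits (12, 7, 10); releases (1, 0, 1), pool now (13, 7, 11)


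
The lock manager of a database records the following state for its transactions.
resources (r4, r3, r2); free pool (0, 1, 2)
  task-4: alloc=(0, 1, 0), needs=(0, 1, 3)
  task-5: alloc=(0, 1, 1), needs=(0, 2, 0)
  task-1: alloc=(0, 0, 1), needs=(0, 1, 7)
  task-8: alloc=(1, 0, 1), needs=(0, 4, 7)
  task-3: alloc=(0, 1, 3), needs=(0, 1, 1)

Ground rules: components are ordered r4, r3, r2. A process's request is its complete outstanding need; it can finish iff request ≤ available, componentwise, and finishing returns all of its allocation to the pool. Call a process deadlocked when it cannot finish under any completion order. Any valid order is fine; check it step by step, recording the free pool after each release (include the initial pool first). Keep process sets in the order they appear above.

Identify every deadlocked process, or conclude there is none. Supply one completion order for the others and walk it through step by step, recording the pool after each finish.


Deadlocked set: task-1 and task-8.
Key observation: once task-3, task-5, task-4 finish, the pool peaks at (0, 4, 6) — and every remaining process still needs more r2 than that.
The rest can finish in the order task-3, task-5, task-4. Check, step by step:
  pool = (0, 1, 2)
  task-3: need (0, 1, 1) fits (0, 1, 2); releases (0, 1, 3), pool now (0, 2, 5)
  task-5: need (0, 2, 0) fits (0, 2, 5); releases (0, 1, 1), pool now (0, 3, 6)
  task-4: need (0, 1, 3) fits (0, 3, 6); releases (0, 1, 0), pool now (0, 4, 6)
None of the blocked processes ever fits:
  task-1 cannot run: need (0, 1, 7) vs free (0, 4, 6) (insufficient r2)
  task-8 cannot run: need (0, 4, 7) vs free (0, 4, 6) (insufficient r2)


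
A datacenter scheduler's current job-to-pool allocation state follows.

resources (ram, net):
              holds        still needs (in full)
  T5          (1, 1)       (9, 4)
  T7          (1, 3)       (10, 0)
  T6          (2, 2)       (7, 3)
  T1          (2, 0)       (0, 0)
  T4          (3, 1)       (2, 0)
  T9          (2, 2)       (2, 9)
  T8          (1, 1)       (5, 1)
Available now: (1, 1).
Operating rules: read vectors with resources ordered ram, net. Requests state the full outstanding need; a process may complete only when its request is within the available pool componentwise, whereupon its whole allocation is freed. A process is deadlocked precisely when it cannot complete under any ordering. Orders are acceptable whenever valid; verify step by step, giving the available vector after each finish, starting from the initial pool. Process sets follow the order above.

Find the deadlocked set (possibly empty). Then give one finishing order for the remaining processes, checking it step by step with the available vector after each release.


Nothing here is deadlocked.
Key observation: T1 can run right away; the returned allocation unlocks the remaining processes in turn.
A valid finishing order for the others: T1, T4, T8, T6, T5, T7, T9. Step-by-step check:
  pool = (1, 1)
  T1 needs (0, 0) <= (1, 1) -> finishes; pool += (2, 0) = (3, 1)
  T4 needs (2, 0) <= (3, 1) -> finishes; pool += (3, 1) = (6, 2)
  T8 needs (5, 1) <= (6, 2) -> finishes; pool += (1, 1) = (7, 3)
  T6 needs (7, 3) <= (7, 3) -> finishes; pool += (2, 2) = (9, 5)
  T5 needs (9, 4) <= (9, 5) -> finishes; pool += (1, 1) = (10, 6)
  T7 needs (10, 0) <= (10, 6) -> finishes; pool += (1, 3) = (11, 9)
  T9 needs (2, 9) <= (11, 9) -> finishes; pool += (2, 2) = (13, 11)


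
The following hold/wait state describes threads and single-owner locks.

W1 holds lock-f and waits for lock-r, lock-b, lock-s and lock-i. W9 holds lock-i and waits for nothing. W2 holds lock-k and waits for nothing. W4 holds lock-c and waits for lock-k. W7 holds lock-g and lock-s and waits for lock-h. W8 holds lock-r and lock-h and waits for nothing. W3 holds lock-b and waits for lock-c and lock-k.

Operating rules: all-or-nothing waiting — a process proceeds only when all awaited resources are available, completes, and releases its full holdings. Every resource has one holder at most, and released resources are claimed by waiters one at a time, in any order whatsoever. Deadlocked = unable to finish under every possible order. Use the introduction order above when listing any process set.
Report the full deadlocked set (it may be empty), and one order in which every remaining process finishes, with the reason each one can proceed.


No process is deadlocked.
Key observation: every chain of waits terminates; starting from the processes that wait on nothing, all the rest unlock in turn.
A valid finishing order for the others: W8, W9, W2, W4, W3, W7, W1.
Step-by-step check:
  W8: no waits; runs immediately, freeing lock-r and lock-h
  W9: no waits; runs immediately, freeing lock-i
  W2: no waits; runs immediately, freeing lock-k
  W4: everything it awaited (lock-k) is free; runs, freeing lock-c
  W3: everything it awaited (lock-c and lock-k) is free; runs, freeing lock-b
  W7: everything it awaited (lock-h) is free; runs, freeing lock-g and lock-s
  W1: everything it awaited (lock-r, lock-b, lock-s and lock-i) is free; runs, freeing lock-f


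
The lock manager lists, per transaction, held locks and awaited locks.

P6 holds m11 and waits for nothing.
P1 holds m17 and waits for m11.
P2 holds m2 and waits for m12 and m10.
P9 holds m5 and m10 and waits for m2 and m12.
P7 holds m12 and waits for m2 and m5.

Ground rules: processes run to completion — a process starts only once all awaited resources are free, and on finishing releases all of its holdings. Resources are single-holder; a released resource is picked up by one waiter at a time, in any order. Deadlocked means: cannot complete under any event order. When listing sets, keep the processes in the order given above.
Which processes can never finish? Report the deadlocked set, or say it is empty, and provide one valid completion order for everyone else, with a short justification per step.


The deadlocked set is P2, P9 and P7.
Key observation: the loop P2 -> P9 -> P2 blocks itself forever; P7 is caught in further circular waits.
One completion order for the rest: P6, P1.
Step-by-step check:
  run P6 (it waits on nothing); releases m11
  run P1 (all its waits — m11 — are resolved); releases m17


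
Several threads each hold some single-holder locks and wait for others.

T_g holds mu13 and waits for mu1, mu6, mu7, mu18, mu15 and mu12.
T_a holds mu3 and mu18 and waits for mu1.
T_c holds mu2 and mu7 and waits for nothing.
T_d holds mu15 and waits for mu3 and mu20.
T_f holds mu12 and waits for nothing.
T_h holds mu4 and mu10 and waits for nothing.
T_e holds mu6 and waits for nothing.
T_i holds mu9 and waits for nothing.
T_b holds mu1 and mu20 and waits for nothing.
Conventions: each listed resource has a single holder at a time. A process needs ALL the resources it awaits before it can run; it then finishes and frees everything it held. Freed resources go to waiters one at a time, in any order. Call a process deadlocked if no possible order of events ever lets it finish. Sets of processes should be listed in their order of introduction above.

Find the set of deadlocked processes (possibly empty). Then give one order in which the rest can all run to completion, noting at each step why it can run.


The deadlocked set is empty.
Key observation: the waits form no ring: some process can always run, and its releases unblock the others one by one.
The rest can finish in the order T_b, T_i, T_f, T_a, T_e, T_c, T_d, T_h, T_g.
Step-by-step check:
  run T_b (it waits on nothing); releases mu1 and mu20
  run T_i (it waits on nothing); releases mu9
  run T_f (it waits on nothing); releases mu12
  T_a: everything it awaited (mu1) is free; runs, freeing mu3 and mu18
  run T_e (it waits on nothing); releases mu6
  run T_c (it waits on nothing); releases mu2 and mu7
  T_d: everything it awaited (mu3 and mu20) is free; runs, freeing mu15
  run T_h (it waits on nothing); releases mu4 and mu10
  T_g: everything it awaited (mu1, mu6, mu7, mu18, mu15 and mu12) is free; runs, freeing mu13


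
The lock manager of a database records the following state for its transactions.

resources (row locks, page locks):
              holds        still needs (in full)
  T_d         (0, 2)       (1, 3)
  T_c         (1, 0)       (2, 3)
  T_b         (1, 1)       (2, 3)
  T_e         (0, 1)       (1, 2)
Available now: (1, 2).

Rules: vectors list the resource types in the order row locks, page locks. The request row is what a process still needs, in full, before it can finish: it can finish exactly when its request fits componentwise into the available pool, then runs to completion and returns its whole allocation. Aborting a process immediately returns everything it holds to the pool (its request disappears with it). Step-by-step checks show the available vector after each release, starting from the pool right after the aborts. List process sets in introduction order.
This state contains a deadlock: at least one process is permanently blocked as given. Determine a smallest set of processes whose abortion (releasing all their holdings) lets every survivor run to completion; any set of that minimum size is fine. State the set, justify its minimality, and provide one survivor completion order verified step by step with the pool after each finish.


Abort T_b.
Key observation: the deadlocked T_c becomes finishable only because T_b released (1, 1); it completes at step 3 below.
Why nothing smaller works: aborting no one leaves the state deadlocked as given.
Survivors finish in the order: T_d, T_e, T_c. Walking it through (pool after the aborts first):
  pool = (2, 3)
  T_d needs (1, 3) <= (2, 3) -> finishes; pool += (0, 2) = (2, 5)
  T_e needs (1, 2) <= (2, 5) -> finishes; pool += (0, 1) = (2, 6)
  T_c needs (2, 3) <= (2, 6) -> finishes; pool += (1, 0) = (3, 6)


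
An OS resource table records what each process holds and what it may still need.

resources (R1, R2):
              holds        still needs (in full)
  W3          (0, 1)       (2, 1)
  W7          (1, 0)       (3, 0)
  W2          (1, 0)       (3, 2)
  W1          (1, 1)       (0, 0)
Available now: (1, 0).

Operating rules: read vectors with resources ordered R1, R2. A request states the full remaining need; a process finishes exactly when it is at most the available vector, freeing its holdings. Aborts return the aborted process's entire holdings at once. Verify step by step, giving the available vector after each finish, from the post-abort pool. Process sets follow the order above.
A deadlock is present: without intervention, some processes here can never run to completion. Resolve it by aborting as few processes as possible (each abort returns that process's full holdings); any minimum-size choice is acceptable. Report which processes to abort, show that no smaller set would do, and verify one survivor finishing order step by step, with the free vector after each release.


Minimum abort set: W2.
Key observation: W7 had no path to completion before; after the abort of W2 ((1, 0) returned), step 2 is where it fits.
Why nothing smaller works: aborting no one leaves the state deadlocked as given.
The survivors complete as W1, W7, W3. Walking it through (starting from the post-abort pool):
  pool = (2, 0)
  run W1 (needs (0, 0), free (2, 0)); after release of (1, 1) the pool is (3, 1)
  run W7 (needs (3, 0), free (3, 1)); after release of (1, 0) the pool is (4, 1)
  run W3 (needs (2, 1), free (4, 1)); after release of (0, 1) the pool is (4, 2)


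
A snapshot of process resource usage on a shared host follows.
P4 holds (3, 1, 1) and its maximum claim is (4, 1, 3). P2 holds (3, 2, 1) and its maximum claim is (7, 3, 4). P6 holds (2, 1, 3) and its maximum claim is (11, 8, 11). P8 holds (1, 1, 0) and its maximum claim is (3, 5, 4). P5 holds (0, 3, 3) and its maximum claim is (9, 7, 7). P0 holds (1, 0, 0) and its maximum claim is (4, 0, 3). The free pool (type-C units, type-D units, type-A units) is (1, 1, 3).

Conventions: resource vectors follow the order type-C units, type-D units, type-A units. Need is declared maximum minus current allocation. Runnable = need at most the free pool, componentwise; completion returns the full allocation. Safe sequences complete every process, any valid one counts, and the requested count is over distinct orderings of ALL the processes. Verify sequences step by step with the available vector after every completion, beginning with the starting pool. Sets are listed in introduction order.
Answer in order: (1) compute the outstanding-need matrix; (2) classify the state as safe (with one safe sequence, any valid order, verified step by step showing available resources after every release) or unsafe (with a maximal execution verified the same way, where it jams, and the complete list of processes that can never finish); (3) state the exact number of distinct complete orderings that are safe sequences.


(1) Outstanding need per process (order type-C units, type-D units, type-A units):
  P4: (1, 0, 2)
  P2: (4, 1, 3)
  P6: (9, 7, 8)
  P8: (2, 4, 4)
  P5: (9, 4, 4)
  P0: (3, 0, 3)
(2) SAFE, for example via the order P4, P0, P2, P8, P5, P6.
Key observation: the order's first zero-slack moment is P4 ((1, 0, 2) needed, (1, 1, 3) free — a requested resource with nothing to spare).
Step-by-step check:
  pool = (1, 1, 3)
  run P4 (needs (1, 0, 2), free (1, 1, 3)); after release of (3, 1, 1) the pool is (4, 2, 4)
  run P0 (needs (3, 0, 3), free (4, 2, 4)); after release of (1, 0, 0) the pool is (5, 2, 4)
  run P2 (needs (4, 1, 3), free (5, 2, 4)); after release of (3, 2, 1) the pool is (8, 4, 5)
  run P8 (needs (2, 4, 4), free (8, 4, 5)); after release of (1, 1, 0) the pool is (9, 5, 5)
  run P5 (needs (9, 4, 4), free (9, 5, 5)); after release of (0, 3, 3) the pool is (9, 8, 8)
  run P6 (needs (9, 7, 8), free (9, 8, 8)); after release of (2, 1, 3) the pool is (11, 9, 11)
(3) The exact count: 3 of the possible complete orderings are safe sequences.


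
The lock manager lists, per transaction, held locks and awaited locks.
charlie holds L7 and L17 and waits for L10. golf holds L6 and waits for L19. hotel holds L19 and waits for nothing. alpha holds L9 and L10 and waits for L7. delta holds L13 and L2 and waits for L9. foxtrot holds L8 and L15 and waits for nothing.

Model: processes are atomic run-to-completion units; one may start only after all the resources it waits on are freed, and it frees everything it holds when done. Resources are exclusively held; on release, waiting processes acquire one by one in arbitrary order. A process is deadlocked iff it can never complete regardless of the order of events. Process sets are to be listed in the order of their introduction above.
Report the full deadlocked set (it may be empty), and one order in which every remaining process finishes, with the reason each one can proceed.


Deadlocked set: charlie, alpha and delta.
Key observation: the cycle charlie -> alpha -> charlie can never break — each member waits on the next; delta waits into the deadlock from upstream.
One completion order for the rest: hotel, golf, foxtrot.
Walking it through:
  hotel waits on nothing -> runs at once and releases L19
  golf waits on L19 — all released -> runs and releases L6
  foxtrot waits on nothing -> runs at once and releases L8 and L15


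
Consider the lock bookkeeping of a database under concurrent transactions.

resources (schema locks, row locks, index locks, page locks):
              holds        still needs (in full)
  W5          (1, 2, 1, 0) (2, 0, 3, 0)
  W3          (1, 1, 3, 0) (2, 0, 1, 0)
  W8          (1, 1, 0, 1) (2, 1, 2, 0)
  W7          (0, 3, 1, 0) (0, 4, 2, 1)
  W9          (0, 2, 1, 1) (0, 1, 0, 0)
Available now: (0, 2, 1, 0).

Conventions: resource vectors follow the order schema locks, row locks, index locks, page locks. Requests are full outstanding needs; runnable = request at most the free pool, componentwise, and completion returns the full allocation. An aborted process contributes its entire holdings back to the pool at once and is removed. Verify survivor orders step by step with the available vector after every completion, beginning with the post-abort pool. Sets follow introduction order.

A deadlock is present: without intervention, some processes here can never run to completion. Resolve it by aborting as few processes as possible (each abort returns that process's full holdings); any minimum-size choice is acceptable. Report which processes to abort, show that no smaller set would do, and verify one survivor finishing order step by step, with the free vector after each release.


The answer: abort W5 and W8.
Key observation: W3 could never have finished before the abort; with (2, 3, 1, 1) returned by W5 and W8, it fits at step 1.
Why nothing smaller works — every single abort fails: W5 alone leaves W3 blocked (short on schema locks); W3 alone leaves W5 blocked (short on schema locks); W8 alone leaves W5 blocked (short on schema locks); W7 alone leaves W5 blocked (short on schema locks); W9 alone leaves W5 blocked (short on schema locks).
Survivors finish in the order: W3, W7, W9. Walking it through (pool after the aborts first):
  pool = (2, 5, 2, 1)
  run W3 (needs (2, 0, 1, 0), free (2, 5, 2, 1)); after release of (1, 1, 3, 0) the pool is (3, 6, 5, 1)
  run W7 (needs (0, 4, 2, 1), free (3, 6, 5, 1)); after release of (0, 3, 1, 0) the pool is (3, 9, 6, 1)
  run W9 (needs (0, 1, 0, 0), free (3, 9, 6, 1)); after release of (0, 2, 1, 1) the pool is (3, 11, 7, 2)


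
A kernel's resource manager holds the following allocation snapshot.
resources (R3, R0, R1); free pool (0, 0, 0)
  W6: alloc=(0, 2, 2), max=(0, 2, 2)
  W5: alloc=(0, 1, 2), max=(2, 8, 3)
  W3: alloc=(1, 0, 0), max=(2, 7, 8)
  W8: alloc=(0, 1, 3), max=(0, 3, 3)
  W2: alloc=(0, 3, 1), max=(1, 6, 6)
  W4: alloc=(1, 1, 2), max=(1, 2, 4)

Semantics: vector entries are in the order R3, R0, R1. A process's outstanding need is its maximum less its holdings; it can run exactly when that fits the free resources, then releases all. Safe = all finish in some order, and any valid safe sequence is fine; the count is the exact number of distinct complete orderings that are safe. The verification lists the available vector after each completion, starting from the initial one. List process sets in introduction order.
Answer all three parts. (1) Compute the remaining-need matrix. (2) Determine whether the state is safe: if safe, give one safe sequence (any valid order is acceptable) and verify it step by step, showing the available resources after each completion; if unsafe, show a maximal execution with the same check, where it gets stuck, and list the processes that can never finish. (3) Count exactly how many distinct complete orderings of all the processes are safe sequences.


(1) Outstanding need per process (order R3, R0, R1):
  W6: (0, 0, 0)
  W5: (2, 7, 1)
  W3: (1, 7, 8)
  W8: (0, 2, 0)
  W2: (1, 3, 5)
  W4: (0, 1, 2)
(2) SAFE, for example via the order W6, W4, W8, W2, W3, W5.
Key observation: W4 is the earliest step where a requested resource binds exactly: need (0, 1, 2), pool (0, 2, 2) at its turn.
Walking it through:
  pool = (0, 0, 0)
  W6: need (0, 0, 0) fits (0, 0, 0); releases (0, 2, 2), pool now (0, 2, 2)
  W4: need (0, 1, 2) fits (0, 2, 2); releases (1, 1, 2), pool now (1, 3, 4)
  W8: need (0, 2, 0) fits (1, 3, 4); releases (0, 1, 3), pool now (1, 4, 7)
  W2: need (1, 3, 5) fits (1, 4, 7); releases (0, 3, 1), pool now (1, 7, 8)
  W3: need (1, 7, 8) fits (1, 7, 8); releases (1, 0, 0), pool now (2, 7, 8)
  W5: need (2, 7, 1) fits (2, 7, 8); releases (0, 1, 2), pool now (2, 8, 10)
(3) The exact count: 2 of the possible complete orderings are safe sequences.
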